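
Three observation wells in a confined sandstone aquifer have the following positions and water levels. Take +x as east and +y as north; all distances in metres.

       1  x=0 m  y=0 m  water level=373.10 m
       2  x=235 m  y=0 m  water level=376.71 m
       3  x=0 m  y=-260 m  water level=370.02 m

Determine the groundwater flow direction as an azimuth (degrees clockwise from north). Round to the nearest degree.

∂h/∂x = (376.71 − 373.10) / (235 − 0) = +0.01536
∂h/∂y = (370.02 − 373.10) / (-260 − 0) = +0.01185
Flow direction (−∇h) has components (-0.01536 E, -0.01185 N).
Azimuth = atan2(E, N) = atan2(-0.01536, -0.01185) = 232.4° ≈ 232°.

232°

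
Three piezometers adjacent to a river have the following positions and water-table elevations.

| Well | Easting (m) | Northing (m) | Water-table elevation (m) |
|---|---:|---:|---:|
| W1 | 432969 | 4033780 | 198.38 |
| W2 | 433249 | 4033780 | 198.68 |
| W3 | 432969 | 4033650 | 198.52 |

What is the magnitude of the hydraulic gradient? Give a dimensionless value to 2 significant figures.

∂h/∂x = (198.68 − 198.38) / (433249 − 432969) = +0.001071
∂h/∂y = (198.52 − 198.38) / (4033650 − 4033780) = -0.001077
|∇h| = √(0.001071² + -0.001077²) = 0.001519

0.0015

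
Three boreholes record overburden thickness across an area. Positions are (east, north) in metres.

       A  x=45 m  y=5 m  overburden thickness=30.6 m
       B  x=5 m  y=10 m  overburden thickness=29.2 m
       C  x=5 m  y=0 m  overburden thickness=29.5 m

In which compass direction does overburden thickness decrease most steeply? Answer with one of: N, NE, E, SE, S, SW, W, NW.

NW

With d = a·x + b·y + c and A as origin, the differences give:
  (-40)·a + 5·b = -1.4
  (-40)·a + (-5)·b = -1.1
Eliminate b (×(-5) and ×5, subtract): 400·a = 12.50 → a = ∂d/∂x = +0.03125
Back-substitute: b = ∂d/∂y = -0.03000.
Steepest decrease is along −∇f = (-0.03125 E, +0.03000 N) → northwest.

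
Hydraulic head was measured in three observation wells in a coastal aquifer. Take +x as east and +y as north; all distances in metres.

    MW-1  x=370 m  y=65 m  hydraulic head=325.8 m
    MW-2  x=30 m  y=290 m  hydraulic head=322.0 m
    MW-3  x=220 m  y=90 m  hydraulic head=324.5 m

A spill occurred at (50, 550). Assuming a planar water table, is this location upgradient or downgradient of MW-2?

With h = a·x + b·y + c and MW-1 as origin, the differences give:
  (-340)·a + 225·b = -3.8
  (-150)·a + 25·b = -1.3
Eliminate b (×25 and ×225, subtract): 25250·a = 197.50 → a = ∂h/∂x = +0.007822
Back-substitute: b = ∂h/∂y = -0.005069.
Head at (50, 550) = 325.8 + (+0.007822)·(-320) + (-0.005069)·(485) = 320.84 m.
That is lower than the 322.0 m at MW-2, so the point is downgradient.

downgradient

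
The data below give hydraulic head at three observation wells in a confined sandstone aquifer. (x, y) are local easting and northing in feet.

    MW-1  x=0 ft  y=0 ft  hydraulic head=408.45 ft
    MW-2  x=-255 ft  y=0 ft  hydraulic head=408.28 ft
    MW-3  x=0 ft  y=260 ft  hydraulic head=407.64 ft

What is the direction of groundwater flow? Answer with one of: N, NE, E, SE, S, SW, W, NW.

∂h/∂x = (408.28 − 408.45) / (-255 − 0) = +0.0006667
∂h/∂y = (407.64 − 408.45) / (260 − 0) = -0.003115
Flow = −∇h = (-0.0006667 east, +0.003115 north), which points north.

N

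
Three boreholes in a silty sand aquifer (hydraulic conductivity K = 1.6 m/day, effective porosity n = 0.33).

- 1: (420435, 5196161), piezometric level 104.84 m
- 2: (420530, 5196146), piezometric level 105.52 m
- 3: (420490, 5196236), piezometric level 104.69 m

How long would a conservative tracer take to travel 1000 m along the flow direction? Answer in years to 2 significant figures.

With h = a·x + b·y + c and 1 as origin, the differences give:
  95·a + (-15)·b = +0.68
  55·a + 75·b = -0.15
Eliminate b (×75 and ×(-15), subtract): 7950·a = 48.750 → a = ∂h/∂x = +0.006132
Back-substitute: b = ∂h/∂y = -0.006497.
|∇h| = √(0.006132² + -0.006497²) = 0.008934
Seepage velocity v = K·i/n = 1.6 × 0.008934 / 0.33 = 0.04332 m/day.
t = 1000 / 0.04332 = 2.308e+04 days = 63.2 years.

63 years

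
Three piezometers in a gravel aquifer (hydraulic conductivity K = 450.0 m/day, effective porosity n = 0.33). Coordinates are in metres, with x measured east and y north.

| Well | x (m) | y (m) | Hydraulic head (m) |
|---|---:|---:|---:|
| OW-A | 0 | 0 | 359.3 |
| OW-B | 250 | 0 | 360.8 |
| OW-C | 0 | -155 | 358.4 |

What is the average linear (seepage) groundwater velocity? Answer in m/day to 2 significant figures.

11 m/day

∂h/∂x = (360.8 − 359.3) / (250 − 0) = +0.006000
∂h/∂y = (358.4 − 359.3) / (-155 − 0) = +0.005806
|∇h| = √(0.006000² + 0.005806²) = 0.008349
Seepage velocity v = K·i/n = 450.0 × 0.008349 / 0.33 = 11.39 m/day.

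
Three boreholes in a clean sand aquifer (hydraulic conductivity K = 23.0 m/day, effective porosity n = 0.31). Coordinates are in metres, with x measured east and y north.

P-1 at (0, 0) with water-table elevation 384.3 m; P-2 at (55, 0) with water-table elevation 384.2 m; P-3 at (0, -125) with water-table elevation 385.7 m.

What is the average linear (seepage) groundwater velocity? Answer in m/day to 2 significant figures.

0.84 m/day

∂h/∂x = (384.2 − 384.3) / (55 − 0) = -0.001818
∂h/∂y = (385.7 − 384.3) / (-125 − 0) = -0.01120
|∇h| = √(-0.001818² + -0.01120²) = 0.01135
Seepage velocity v = K·i/n = 23.0 × 0.01135 / 0.31 = 0.8421 m/day.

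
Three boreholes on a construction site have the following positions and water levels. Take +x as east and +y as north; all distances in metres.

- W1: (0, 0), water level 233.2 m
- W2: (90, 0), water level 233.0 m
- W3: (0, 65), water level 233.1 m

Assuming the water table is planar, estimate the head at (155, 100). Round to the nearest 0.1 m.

∂h/∂x = (233.0 − 233.2) / (90 − 0) = -0.002222
∂h/∂y = (233.1 − 233.2) / (65 − 0) = -0.001538
h(155, 100) = 233.2 + (-0.002222)·(155) + (-0.001538)·(100) = 233.2 -0.344 -0.154 = 232.702 m.

232.7 m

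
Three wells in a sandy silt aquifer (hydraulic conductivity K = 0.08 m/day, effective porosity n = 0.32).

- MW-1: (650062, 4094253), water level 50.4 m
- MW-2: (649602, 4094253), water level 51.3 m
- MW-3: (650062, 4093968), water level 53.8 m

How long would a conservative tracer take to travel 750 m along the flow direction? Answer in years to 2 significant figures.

680 years

∂h/∂x = (51.3 − 50.4) / (649602 − 650062) = -0.001957
∂h/∂y = (53.8 − 50.4) / (4093968 − 4094253) = -0.01193
|∇h| = √(-0.001957² + -0.01193²) = 0.01209
Seepage velocity v = K·i/n = 0.08 × 0.01209 / 0.32 = 0.003023 m/day.
t = 750 / 0.003023 = 2.481e+05 days = 679 years.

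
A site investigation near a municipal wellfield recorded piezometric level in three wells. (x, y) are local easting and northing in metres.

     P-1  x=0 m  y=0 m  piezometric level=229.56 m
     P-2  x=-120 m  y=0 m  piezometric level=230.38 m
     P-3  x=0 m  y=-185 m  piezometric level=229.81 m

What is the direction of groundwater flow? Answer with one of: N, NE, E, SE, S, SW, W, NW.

E

∂h/∂x = (230.38 − 229.56) / (-120 − 0) = -0.006833
∂h/∂y = (229.81 − 229.56) / (-185 − 0) = -0.001351
Flow = −∇h = (+0.006833 east, +0.001351 north), which points east.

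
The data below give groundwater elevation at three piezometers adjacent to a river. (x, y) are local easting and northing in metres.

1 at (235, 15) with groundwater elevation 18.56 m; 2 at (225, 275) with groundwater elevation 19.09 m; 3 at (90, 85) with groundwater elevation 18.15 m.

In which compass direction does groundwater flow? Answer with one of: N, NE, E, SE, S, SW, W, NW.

SW

Taking 1 as reference: 2−1 = (-10, 260, +0.53); 3−1 = (-145, 70, -0.41).
Solve a·Δx + b·Δy = Δh: det = (-10)·70 − (-145)·260 = 37000.
∂h/∂x = [(+0.53)·70 − (-0.41)·260] / 37000 = +0.003884
∂h/∂y = [(-10)·(-0.41) − (-145)·(+0.53)] / 37000 = +0.002188
Flow = −∇h = (-0.003884 east, -0.002188 north), which points southwest.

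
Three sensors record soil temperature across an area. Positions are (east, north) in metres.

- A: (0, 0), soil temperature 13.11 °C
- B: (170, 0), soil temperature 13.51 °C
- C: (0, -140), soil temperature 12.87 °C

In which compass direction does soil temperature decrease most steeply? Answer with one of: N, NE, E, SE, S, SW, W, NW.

SW

∂T/∂x = (13.51 − 13.11) / (170 − 0) = +0.002353
∂T/∂y = (12.87 − 13.11) / (-140 − 0) = +0.001714
Steepest decrease is along −∇f = (-0.002353 E, -0.001714 N) → southwest.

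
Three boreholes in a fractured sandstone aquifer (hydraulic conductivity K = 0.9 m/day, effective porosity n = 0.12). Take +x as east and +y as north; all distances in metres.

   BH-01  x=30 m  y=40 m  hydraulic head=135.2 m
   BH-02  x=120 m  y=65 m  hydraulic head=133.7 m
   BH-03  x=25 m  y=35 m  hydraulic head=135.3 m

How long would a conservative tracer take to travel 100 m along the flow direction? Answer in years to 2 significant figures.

With h = a·x + b·y + c and BH-01 as origin, the differences give:
  90·a + 25·b = -1.5
  (-5)·a + (-5)·b = +0.1
Eliminate b (×(-5) and ×25, subtract): -325·a = 5.00 → a = ∂h/∂x = -0.01538
Back-substitute: b = ∂h/∂y = -0.004615.
|∇h| = √(-0.01538² + -0.004615²) = 0.01606
Seepage velocity v = K·i/n = 0.9 × 0.01606 / 0.12 = 0.1205 m/day.
t = 100 / 0.1205 = 829.9 days = 2.27 years.

2.3 years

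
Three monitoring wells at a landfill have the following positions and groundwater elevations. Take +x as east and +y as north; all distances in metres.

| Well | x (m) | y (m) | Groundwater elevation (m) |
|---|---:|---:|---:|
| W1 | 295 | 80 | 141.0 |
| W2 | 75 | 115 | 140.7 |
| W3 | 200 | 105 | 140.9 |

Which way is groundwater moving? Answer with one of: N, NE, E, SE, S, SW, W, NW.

Three-point gradient (reference W1): Δ to W2 = (-220, 35, -0.3), Δ to W3 = (-95, 25, -0.1).
∂h/∂x = +0.001839, ∂h/∂y = +0.002989 (det = -2175).
Flow = −∇h = (-0.001839 east, -0.002989 north), which points southwest.

SW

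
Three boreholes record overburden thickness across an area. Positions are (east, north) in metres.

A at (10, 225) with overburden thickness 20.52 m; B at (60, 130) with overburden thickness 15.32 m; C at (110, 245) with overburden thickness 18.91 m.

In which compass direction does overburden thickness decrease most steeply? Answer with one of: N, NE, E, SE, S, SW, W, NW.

With d = a·x + b·y + c and A as origin, the differences give:
  50·a + (-95)·b = -5.20
  100·a + 20·b = -1.61
Eliminate b (×20 and ×(-95), subtract): 10500·a = -256.950 → a = ∂d/∂x = -0.02447
Back-substitute: b = ∂d/∂y = +0.04186.
Steepest decrease is along −∇f = (+0.02447 E, -0.04186 N) → southeast.

SE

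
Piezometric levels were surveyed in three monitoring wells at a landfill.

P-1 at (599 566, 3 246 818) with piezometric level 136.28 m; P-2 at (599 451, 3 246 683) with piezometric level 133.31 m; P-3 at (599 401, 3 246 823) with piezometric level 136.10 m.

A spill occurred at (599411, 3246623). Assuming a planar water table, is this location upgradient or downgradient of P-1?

Three-point gradient (reference P-1): Δ to P-2 = (-115, -135, -2.97), Δ to P-3 = (-165, 5, -0.18).
∂h/∂x = +0.001713, ∂h/∂y = +0.02054 (det = -22850).
Head at (599411, 3246623) = 136.28 + (+0.001713)·(-155) + (+0.02054)·(-195) = 132.01 m.
That is lower than the 136.28 m at P-1, so the point is downgradient.

downgradient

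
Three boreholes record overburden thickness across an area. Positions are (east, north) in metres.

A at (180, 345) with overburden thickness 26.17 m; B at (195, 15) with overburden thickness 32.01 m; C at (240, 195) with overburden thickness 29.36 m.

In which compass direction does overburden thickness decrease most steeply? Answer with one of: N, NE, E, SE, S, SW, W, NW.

Taking A as reference: B−A = (15, -330, +5.84); C−A = (60, -150, +3.19).
Determinant of the coordinate differences = 15·(-150) − 60·(-330) = 17550.
∂d/∂x = [(+5.84)·(-150) − (+3.19)·(-330)] / 17550 = +0.01007
∂d/∂y = [15·(+3.19) − 60·(+5.84)] / 17550 = -0.01724
Steepest decrease is along −∇f = (-0.01007 E, +0.01724 N) → northwest.

NW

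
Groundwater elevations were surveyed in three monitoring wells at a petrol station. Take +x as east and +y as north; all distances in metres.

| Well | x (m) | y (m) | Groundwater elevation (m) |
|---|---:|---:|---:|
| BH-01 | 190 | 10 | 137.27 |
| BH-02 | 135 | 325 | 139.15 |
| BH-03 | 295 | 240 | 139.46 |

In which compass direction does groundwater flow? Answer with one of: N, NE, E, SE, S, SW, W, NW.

SW

Differences from BH-01: to BH-02 (Δx, Δy, Δh) = (-55, 315, +1.88); to BH-03 = (105, 230, +2.19).
Solve a·Δx + b·Δy = Δh: det = (-55)·230 − 105·315 = -45725.
∂h/∂x = [(+1.88)·230 − (+2.19)·315] / -45725 = +0.005630
∂h/∂y = [(-55)·(+2.19) − 105·(+1.88)] / -45725 = +0.006951
Flow = −∇h = (-0.005630 east, -0.006951 north), which points southwest.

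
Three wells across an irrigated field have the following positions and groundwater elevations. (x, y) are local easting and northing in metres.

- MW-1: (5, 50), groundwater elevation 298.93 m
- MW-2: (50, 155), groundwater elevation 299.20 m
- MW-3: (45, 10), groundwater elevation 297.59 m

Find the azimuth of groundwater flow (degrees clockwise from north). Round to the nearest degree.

119°

Three-point gradient (reference MW-1): Δ to MW-2 = (45, 105, +0.27), Δ to MW-3 = (40, -40, -1.34).
∂h/∂x = -0.02165, ∂h/∂y = +0.01185 (det = -6000).
Flow direction (−∇h) has components (+0.02165 E, -0.01185 N).
Azimuth = atan2(E, N) = atan2(+0.02165, -0.01185) = 118.7° ≈ 119°.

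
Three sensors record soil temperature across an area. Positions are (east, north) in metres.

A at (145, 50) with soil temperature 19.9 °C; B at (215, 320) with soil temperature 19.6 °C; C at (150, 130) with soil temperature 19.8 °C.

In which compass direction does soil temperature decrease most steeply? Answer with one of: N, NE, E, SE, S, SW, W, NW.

With T = a·x + b·y + c and A as origin, the differences give:
  70·a + 270·b = -0.3
  5·a + 80·b = -0.1
Eliminate b (×80 and ×270, subtract): 4250·a = 3.00 → a = ∂T/∂x = +0.0007059
Back-substitute: b = ∂T/∂y = -0.001294.
Steepest decrease is along −∇f = (-0.0007059 E, +0.001294 N) → northwest.

NW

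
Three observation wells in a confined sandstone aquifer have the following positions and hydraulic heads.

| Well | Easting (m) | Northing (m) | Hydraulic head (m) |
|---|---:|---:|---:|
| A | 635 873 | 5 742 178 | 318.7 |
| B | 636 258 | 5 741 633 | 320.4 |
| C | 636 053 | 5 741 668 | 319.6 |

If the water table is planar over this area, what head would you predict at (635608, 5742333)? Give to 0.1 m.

Three-point gradient (reference A): Δ to B = (385, -545, +1.7), Δ to C = (180, -510, +0.9).
∂h/∂x = +0.003832, ∂h/∂y = -0.0004122 (det = -98250).
h(635608, 5742333) = 318.7 + (+0.003832)·(-265) + (-0.0004122)·(155) = 318.7 -1.015 -0.064 = 317.621 m.

317.6 m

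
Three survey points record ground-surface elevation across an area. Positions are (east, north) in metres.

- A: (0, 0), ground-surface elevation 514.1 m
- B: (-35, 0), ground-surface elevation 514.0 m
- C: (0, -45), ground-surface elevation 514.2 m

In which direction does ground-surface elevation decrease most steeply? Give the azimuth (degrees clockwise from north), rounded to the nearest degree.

308°

∂z/∂x = (514.0 − 514.1) / (-35 − 0) = +0.002857
∂z/∂y = (514.2 − 514.1) / (-45 − 0) = -0.002222
Steepest decrease is along −∇f: components (-0.002857 E, +0.002222 N).
Azimuth = atan2(-0.002857, +0.002222) = 307.9° ≈ 308°.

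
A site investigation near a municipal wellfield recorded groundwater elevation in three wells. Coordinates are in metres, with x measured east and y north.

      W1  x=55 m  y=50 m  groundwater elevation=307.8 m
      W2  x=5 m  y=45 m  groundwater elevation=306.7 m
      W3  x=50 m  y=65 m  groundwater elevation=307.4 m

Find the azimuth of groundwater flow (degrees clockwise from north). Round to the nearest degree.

308°

With h = a·x + b·y + c and W1 as origin, the differences give:
  (-50)·a + (-5)·b = -1.1
  (-5)·a + 15·b = -0.4
Eliminate b (×15 and ×(-5), subtract): -775·a = -18.50 → a = ∂h/∂x = +0.02387
Back-substitute: b = ∂h/∂y = -0.01871.
Flow direction (−∇h) has components (-0.02387 E, +0.01871 N).
Azimuth = atan2(E, N) = atan2(-0.02387, +0.01871) = 308.1° ≈ 308°.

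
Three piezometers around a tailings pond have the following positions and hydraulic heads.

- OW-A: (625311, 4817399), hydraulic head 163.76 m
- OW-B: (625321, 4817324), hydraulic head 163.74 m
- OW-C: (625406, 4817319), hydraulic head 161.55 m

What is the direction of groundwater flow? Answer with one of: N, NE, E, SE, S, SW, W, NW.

E

With h = a·x + b·y + c and OW-A as origin, the differences give:
  10·a + (-75)·b = -0.02
  95·a + (-80)·b = -2.21
Eliminate b (×(-80) and ×(-75), subtract): 6325·a = -164.150 → a = ∂h/∂x = -0.02595
Back-substitute: b = ∂h/∂y = -0.003194.
Flow = −∇h = (+0.02595 east, +0.003194 north), which points east.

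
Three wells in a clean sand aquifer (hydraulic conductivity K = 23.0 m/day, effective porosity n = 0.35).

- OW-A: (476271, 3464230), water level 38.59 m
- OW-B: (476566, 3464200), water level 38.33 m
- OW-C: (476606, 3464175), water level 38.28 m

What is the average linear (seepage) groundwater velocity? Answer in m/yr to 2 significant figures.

26 m/yr

Differences from OW-A: to OW-B (Δx, Δy, Δh) = (295, -30, -0.26); to OW-C = (335, -55, -0.31).
Solve a·Δx + b·Δy = Δh: det = 295·(-55) − 335·(-30) = -6175.
∂h/∂x = [(-0.26)·(-55) − (-0.31)·(-30)] / -6175 = -0.0008097
∂h/∂y = [295·(-0.31) − 335·(-0.26)] / -6175 = +0.0007045
|∇h| = √(-0.0008097² + 0.0007045²) = 0.001073
Seepage velocity v = K·i/n = 23.0 × 0.001073 / 0.35 = 0.07051 m/day = 25.75 m/yr.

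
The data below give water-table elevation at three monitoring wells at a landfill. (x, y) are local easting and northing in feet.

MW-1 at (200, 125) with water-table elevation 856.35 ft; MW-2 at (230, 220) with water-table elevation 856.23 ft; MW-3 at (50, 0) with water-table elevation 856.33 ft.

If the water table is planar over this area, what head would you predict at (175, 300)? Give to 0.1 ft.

Differences from MW-1: to MW-2 (Δx, Δy, Δh) = (30, 95, -0.12); to MW-3 = (-150, -125, -0.02).
Determinant of the coordinate differences = 30·(-125) − (-150)·95 = 10500.
∂h/∂x = [(-0.12)·(-125) − (-0.02)·95] / 10500 = +0.001610
∂h/∂y = [30·(-0.02) − (-150)·(-0.12)] / 10500 = -0.001771
h(175, 300) = 856.35 + (+0.001610)·(-25) + (-0.001771)·(175) = 856.35 -0.040 -0.310 = 856.000 ft.

856.0 ft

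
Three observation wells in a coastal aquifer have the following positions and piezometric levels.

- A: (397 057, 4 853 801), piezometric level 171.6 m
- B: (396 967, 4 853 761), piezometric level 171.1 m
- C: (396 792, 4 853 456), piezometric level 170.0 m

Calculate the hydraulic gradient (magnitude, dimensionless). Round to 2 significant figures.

With h = a·x + b·y + c and A as origin, the differences give:
  (-90)·a + (-40)·b = -0.5
  (-265)·a + (-345)·b = -1.6
Eliminate b (×(-345) and ×(-40), subtract): 20450·a = 108.50 → a = ∂h/∂x = +0.005306
Back-substitute: b = ∂h/∂y = +0.0005623.
|∇h| = √(0.005306² + 0.0005623²) = 0.005336

0.0053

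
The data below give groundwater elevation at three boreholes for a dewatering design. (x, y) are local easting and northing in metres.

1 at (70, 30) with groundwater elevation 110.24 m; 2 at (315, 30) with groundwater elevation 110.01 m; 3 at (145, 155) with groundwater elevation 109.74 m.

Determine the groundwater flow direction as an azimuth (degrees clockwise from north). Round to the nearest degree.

Differences from 1: to 2 (Δx, Δy, Δh) = (245, 0, -0.23); to 3 = (75, 125, -0.50).
Determinant of the coordinate differences = 245·125 − 75·0 = 30625.
∂h/∂x = [(-0.23)·125 − (-0.50)·0] / 30625 = -0.0009388
∂h/∂y = [245·(-0.50) − 75·(-0.23)] / 30625 = -0.003437
Flow direction (−∇h) has components (+0.0009388 E, +0.003437 N).
Azimuth = atan2(E, N) = atan2(+0.0009388, +0.003437) = 15.3° ≈ 015°.

015°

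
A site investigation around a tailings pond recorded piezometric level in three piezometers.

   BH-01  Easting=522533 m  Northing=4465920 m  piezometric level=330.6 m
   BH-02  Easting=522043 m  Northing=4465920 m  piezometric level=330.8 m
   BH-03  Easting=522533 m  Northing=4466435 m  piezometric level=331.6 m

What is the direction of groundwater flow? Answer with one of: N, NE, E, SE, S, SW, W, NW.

∂h/∂x = (330.8 − 330.6) / (522043 − 522533) = -0.0004082
∂h/∂y = (331.6 − 330.6) / (4466435 − 4465920) = +0.001942
Flow = −∇h = (+0.0004082 east, -0.001942 north), which points south.

S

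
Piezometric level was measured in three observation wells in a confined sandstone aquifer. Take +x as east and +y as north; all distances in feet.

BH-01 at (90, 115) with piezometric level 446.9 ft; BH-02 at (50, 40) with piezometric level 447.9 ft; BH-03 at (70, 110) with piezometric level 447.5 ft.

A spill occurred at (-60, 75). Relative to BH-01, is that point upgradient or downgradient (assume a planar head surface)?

With h = a·x + b·y + c and BH-01 as origin, the differences give:
  (-40)·a + (-75)·b = +1.0
  (-20)·a + (-5)·b = +0.6
Eliminate b (×(-5) and ×(-75), subtract): -1300·a = 40.00 → a = ∂h/∂x = -0.03077
Back-substitute: b = ∂h/∂y = +0.003077.
Head at (-60, 75) = 446.9 + (-0.03077)·(-150) + (+0.003077)·(-40) = 451.39 ft.
That is higher than the 446.9 ft at BH-01, so the point is upgradient.

upgradient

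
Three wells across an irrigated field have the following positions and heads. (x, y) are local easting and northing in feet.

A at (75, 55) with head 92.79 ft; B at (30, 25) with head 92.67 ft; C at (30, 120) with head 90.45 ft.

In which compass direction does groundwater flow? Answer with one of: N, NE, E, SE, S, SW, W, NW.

NW

Differences from A: to B (Δx, Δy, Δh) = (-45, -30, -0.12); to C = (-45, 65, -2.34).
Determinant of the coordinate differences = (-45)·65 − (-45)·(-30) = -4275.
∂h/∂x = [(-0.12)·65 − (-2.34)·(-30)] / -4275 = +0.01825
∂h/∂y = [(-45)·(-2.34) − (-45)·(-0.12)] / -4275 = -0.02337
Flow = −∇h = (-0.01825 east, +0.02337 north), which points northwest.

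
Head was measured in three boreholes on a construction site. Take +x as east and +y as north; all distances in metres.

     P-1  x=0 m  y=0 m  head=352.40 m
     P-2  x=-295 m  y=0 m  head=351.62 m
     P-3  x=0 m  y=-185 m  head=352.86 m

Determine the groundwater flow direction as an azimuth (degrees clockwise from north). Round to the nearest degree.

∂h/∂x = (351.62 − 352.40) / (-295 − 0) = +0.002644
∂h/∂y = (352.86 − 352.40) / (-185 − 0) = -0.002486
Flow direction (−∇h) has components (-0.002644 E, +0.002486 N).
Azimuth = atan2(E, N) = atan2(-0.002644, +0.002486) = 313.2° ≈ 313°.

313°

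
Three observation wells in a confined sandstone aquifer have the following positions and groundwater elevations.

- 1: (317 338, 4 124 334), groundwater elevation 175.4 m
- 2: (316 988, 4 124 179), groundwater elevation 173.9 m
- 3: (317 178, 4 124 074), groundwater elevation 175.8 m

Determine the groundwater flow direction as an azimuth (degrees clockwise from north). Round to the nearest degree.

310°

With h = a·x + b·y + c and 1 as origin, the differences give:
  (-350)·a + (-155)·b = -1.5
  (-160)·a + (-260)·b = +0.4
Eliminate b (×(-260) and ×(-155), subtract): 66200·a = 452.00 → a = ∂h/∂x = +0.006828
Back-substitute: b = ∂h/∂y = -0.005740.
Flow direction (−∇h) has components (-0.006828 E, +0.005740 N).
Azimuth = atan2(E, N) = atan2(-0.006828, +0.005740) = 310.1° ≈ 310°.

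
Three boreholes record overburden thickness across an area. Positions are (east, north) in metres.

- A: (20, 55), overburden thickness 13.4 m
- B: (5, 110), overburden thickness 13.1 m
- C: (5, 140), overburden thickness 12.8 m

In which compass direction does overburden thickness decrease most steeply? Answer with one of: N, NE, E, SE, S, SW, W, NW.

Differences from A: to B (Δx, Δy, Δh) = (-15, 55, -0.3); to C = (-15, 85, -0.6).
Solve a·Δx + b·Δy = Δd: det = (-15)·85 − (-15)·55 = -450.
∂d/∂x = [(-0.3)·85 − (-0.6)·55] / -450 = -0.01667
∂d/∂y = [(-15)·(-0.6) − (-15)·(-0.3)] / -450 = -0.010000
Steepest decrease is along −∇f = (+0.01667 E, +0.010000 N) → northeast.

NE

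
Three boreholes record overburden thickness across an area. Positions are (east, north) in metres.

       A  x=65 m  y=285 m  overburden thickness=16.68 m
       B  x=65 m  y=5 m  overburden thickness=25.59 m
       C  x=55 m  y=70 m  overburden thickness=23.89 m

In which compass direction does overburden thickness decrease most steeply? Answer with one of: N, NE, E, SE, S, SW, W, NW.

NE

Taking A as reference: B−A = (0, -280, +8.91); C−A = (-10, -215, +7.21).
Determinant of the coordinate differences = 0·(-215) − (-10)·(-280) = -2800.
∂d/∂x = [(+8.91)·(-215) − (+7.21)·(-280)] / -2800 = -0.03684
∂d/∂y = [0·(+7.21) − (-10)·(+8.91)] / -2800 = -0.03182
Steepest decrease is along −∇f = (+0.03684 E, +0.03182 N) → northeast.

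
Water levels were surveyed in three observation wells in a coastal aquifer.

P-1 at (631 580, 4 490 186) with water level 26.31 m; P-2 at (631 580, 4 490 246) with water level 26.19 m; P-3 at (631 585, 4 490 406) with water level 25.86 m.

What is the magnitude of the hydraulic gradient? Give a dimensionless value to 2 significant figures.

Taking P-1 as reference: P-2−P-1 = (0, 60, -0.12); P-3−P-1 = (5, 220, -0.45).
Determinant of the coordinate differences = 0·220 − 5·60 = -300.
∂h/∂x = [(-0.12)·220 − (-0.45)·60] / -300 = -0.002000
∂h/∂y = [0·(-0.45) − 5·(-0.12)] / -300 = -0.002000
|∇h| = √(-0.002000² + -0.002000²) = 0.002828

0.0028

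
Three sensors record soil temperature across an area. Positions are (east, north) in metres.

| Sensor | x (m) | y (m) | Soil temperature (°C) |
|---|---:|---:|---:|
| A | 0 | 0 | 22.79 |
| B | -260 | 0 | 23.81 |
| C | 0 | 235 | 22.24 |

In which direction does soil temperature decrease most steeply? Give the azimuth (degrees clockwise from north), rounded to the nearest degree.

059°

∂T/∂x = (23.81 − 22.79) / (-260 − 0) = -0.003923
∂T/∂y = (22.24 − 22.79) / (235 − 0) = -0.002340
Steepest decrease is along −∇f: components (+0.003923 E, +0.002340 N).
Azimuth = atan2(+0.003923, +0.002340) = 59.2° ≈ 059°.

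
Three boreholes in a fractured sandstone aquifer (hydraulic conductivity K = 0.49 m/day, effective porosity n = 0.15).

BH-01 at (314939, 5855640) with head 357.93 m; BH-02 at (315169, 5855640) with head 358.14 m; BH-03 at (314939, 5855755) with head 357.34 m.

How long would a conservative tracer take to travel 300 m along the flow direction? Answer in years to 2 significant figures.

∂h/∂x = (358.14 − 357.93) / (315169 − 314939) = +0.0009130
∂h/∂y = (357.34 − 357.93) / (5855755 − 5855640) = -0.005130
|∇h| = √(0.0009130² + -0.005130²) = 0.005211
Seepage velocity v = K·i/n = 0.49 × 0.005211 / 0.15 = 0.01702 m/day.
t = 300 / 0.01702 = 1.763e+04 days = 48.3 years.

48 years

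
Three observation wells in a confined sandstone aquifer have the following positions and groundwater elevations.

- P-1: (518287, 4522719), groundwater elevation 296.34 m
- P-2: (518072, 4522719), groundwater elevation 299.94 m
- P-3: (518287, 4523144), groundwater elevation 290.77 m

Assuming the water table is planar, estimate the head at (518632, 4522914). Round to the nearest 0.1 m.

∂h/∂x = (299.94 − 296.34) / (518072 − 518287) = -0.01674
∂h/∂y = (290.77 − 296.34) / (4523144 − 4522719) = -0.01311
h(518632, 4522914) = 296.34 + (-0.01674)·(345) + (-0.01311)·(195) = 296.34 -5.777 -2.556 = 288.008 m.

288.0 m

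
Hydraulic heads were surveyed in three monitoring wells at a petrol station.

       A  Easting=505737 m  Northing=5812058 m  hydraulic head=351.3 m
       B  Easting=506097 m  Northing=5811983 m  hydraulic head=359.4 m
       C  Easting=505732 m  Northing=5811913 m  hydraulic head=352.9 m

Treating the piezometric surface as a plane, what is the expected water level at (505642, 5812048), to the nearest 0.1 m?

With h = a·x + b·y + c and A as origin, the differences give:
  360·a + (-75)·b = +8.1
  (-5)·a + (-145)·b = +1.6
Eliminate b (×(-145) and ×(-75), subtract): -52575·a = -1054.50 → a = ∂h/∂x = +0.02006
Back-substitute: b = ∂h/∂y = -0.01173.
h(505642, 5812048) = 351.3 + (+0.02006)·(-95) + (-0.01173)·(-10) = 351.3 -1.905 +0.117 = 349.512 m.

349.5 m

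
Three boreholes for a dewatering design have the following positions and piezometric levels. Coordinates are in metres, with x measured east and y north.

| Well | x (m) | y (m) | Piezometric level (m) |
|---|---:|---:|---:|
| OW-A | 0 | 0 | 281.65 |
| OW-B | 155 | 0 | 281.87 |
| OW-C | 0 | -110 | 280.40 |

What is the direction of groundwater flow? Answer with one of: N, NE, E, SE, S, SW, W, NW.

∂h/∂x = (281.87 − 281.65) / (155 − 0) = +0.001419
∂h/∂y = (280.40 − 281.65) / (-110 − 0) = +0.01136
Flow = −∇h = (-0.001419 east, -0.01136 north), which points south.

S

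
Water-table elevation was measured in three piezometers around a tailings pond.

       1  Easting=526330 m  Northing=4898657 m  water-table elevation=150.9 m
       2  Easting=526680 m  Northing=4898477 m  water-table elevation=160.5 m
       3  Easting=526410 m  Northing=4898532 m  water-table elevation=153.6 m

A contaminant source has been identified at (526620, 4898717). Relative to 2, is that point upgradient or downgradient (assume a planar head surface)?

downgradient

With h = a·x + b·y + c and 1 as origin, the differences give:
  350·a + (-180)·b = +9.6
  80·a + (-125)·b = +2.7
Eliminate b (×(-125) and ×(-180), subtract): -29350·a = -714.00 → a = ∂h/∂x = +0.02433
Back-substitute: b = ∂h/∂y = -0.006031.
Head at (526620, 4898717) = 150.9 + (+0.02433)·(290) + (-0.006031)·(60) = 157.59 m.
That is lower than the 160.5 m at 2, so the point is downgradient.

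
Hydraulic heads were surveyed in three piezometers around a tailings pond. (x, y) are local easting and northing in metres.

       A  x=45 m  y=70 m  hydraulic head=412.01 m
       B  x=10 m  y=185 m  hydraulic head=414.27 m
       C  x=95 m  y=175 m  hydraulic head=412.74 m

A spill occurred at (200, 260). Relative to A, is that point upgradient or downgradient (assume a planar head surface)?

upgradient

With h = a·x + b·y + c and A as origin, the differences give:
  (-35)·a + 115·b = +2.26
  50·a + 105·b = +0.73
Eliminate b (×105 and ×115, subtract): -9425·a = 153.350 → a = ∂h/∂x = -0.01627
Back-substitute: b = ∂h/∂y = +0.01470.
Head at (200, 260) = 412.01 + (-0.01627)·(155) + (+0.01470)·(190) = 412.28 m.
That is higher than the 412.01 m at A, so the point is upgradient.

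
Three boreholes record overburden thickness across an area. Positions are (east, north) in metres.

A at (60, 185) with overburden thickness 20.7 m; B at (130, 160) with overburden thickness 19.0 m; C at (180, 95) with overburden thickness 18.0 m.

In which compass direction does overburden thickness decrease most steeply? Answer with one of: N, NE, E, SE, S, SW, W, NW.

E

With d = a·x + b·y + c and A as origin, the differences give:
  70·a + (-25)·b = -1.7
  120·a + (-90)·b = -2.7
Eliminate b (×(-90) and ×(-25), subtract): -3300·a = 85.50 → a = ∂d/∂x = -0.02591
Back-substitute: b = ∂d/∂y = -0.004545.
Steepest decrease is along −∇f = (+0.02591 E, +0.004545 N) → east.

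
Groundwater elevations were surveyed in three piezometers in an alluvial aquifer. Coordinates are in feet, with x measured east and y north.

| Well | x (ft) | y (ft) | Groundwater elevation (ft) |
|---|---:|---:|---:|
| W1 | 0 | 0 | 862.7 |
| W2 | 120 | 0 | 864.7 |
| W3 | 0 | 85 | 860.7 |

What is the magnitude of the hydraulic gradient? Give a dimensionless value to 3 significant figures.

∂h/∂x = (864.7 − 862.7) / (120 − 0) = +0.01667
∂h/∂y = (860.7 − 862.7) / (85 − 0) = -0.02353
|∇h| = √(0.01667² + -0.02353²) = 0.02884

0.0288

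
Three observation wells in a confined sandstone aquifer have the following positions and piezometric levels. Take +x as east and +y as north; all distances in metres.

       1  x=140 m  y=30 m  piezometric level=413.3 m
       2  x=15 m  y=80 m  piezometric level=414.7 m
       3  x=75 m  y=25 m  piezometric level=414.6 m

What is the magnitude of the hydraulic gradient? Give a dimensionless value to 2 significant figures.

0.026

Taking 1 as reference: 2−1 = (-125, 50, +1.4); 3−1 = (-65, -5, +1.3).
Determinant of the coordinate differences = (-125)·(-5) − (-65)·50 = 3875.
∂h/∂x = [(+1.4)·(-5) − (+1.3)·50] / 3875 = -0.01858
∂h/∂y = [(-125)·(+1.3) − (-65)·(+1.4)] / 3875 = -0.01845
|∇h| = √(-0.01858² + -0.01845²) = 0.02618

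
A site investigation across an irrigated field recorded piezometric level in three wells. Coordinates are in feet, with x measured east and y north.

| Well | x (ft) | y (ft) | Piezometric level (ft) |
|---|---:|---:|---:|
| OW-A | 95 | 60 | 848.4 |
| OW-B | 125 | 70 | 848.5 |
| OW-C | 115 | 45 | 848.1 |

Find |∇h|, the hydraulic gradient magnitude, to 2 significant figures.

With h = a·x + b·y + c and OW-A as origin, the differences give:
  30·a + 10·b = +0.1
  20·a + (-15)·b = -0.3
Eliminate b (×(-15) and ×10, subtract): -650·a = 1.50 → a = ∂h/∂x = -0.002308
Back-substitute: b = ∂h/∂y = +0.01692.
|∇h| = √(-0.002308² + 0.01692²) = 0.01708

0.017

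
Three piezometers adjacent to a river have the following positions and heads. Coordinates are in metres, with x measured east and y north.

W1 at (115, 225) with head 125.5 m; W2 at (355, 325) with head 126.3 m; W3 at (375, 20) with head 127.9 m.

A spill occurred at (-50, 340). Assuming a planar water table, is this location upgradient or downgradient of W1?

With h = a·x + b·y + c and W1 as origin, the differences give:
  240·a + 100·b = +0.8
  260·a + (-205)·b = +2.4
Eliminate b (×(-205) and ×100, subtract): -75200·a = -404.00 → a = ∂h/∂x = +0.005372
Back-substitute: b = ∂h/∂y = -0.004894.
Head at (-50, 340) = 125.5 + (+0.005372)·(-165) + (-0.004894)·(115) = 124.05 m.
That is lower than the 125.5 m at W1, so the point is downgradient.

downgradient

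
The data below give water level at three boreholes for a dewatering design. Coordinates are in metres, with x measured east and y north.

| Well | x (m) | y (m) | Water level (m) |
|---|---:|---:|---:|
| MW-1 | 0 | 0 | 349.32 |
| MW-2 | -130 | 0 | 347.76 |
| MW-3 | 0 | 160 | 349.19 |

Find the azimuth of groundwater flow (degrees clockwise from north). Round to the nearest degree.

274°

∂h/∂x = (347.76 − 349.32) / (-130 − 0) = +0.01200
∂h/∂y = (349.19 − 349.32) / (160 − 0) = -0.0008125
Flow direction (−∇h) has components (-0.01200 E, +0.0008125 N).
Azimuth = atan2(E, N) = atan2(-0.01200, +0.0008125) = 273.9° ≈ 274°.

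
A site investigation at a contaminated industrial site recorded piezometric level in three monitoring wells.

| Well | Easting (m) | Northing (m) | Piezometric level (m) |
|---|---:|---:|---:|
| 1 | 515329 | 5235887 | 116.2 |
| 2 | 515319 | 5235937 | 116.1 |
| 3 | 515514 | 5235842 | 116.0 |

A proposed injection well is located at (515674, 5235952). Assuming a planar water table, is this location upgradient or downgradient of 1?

downgradient

Differences from 1: to 2 (Δx, Δy, Δh) = (-10, 50, -0.1); to 3 = (185, -45, -0.2).
Determinant of the coordinate differences = (-10)·(-45) − 185·50 = -8800.
∂h/∂x = [(-0.1)·(-45) − (-0.2)·50] / -8800 = -0.001648
∂h/∂y = [(-10)·(-0.2) − 185·(-0.1)] / -8800 = -0.002330
Head at (515674, 5235952) = 116.2 + (-0.001648)·(345) + (-0.002330)·(65) = 115.48 m.
That is lower than the 116.2 m at 1, so the point is downgradient.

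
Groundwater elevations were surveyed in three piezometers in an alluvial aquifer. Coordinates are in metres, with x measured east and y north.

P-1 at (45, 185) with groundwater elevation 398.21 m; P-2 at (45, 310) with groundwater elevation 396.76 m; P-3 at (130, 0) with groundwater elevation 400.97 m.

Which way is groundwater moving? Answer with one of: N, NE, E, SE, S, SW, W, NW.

NW

Taking P-1 as reference: P-2−P-1 = (0, 125, -1.45); P-3−P-1 = (85, -185, +2.76).
Solve a·Δx + b·Δy = Δh: det = 0·(-185) − 85·125 = -10625.
∂h/∂x = [(-1.45)·(-185) − (+2.76)·125] / -10625 = +0.007224
∂h/∂y = [0·(+2.76) − 85·(-1.45)] / -10625 = -0.01160
Flow = −∇h = (-0.007224 east, +0.01160 north), which points northwest.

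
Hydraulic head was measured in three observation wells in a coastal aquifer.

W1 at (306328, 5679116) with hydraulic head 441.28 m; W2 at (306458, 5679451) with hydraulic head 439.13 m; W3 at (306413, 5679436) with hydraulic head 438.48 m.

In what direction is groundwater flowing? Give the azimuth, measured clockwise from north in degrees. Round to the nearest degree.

Differences from W1: to W2 (Δx, Δy, Δh) = (130, 335, -2.15); to W3 = (85, 320, -2.80).
Solve a·Δx + b·Δy = Δh: det = 130·320 − 85·335 = 13125.
∂h/∂x = [(-2.15)·320 − (-2.80)·335] / 13125 = +0.01905
∂h/∂y = [130·(-2.80) − 85·(-2.15)] / 13125 = -0.01381
Flow direction (−∇h) has components (-0.01905 E, +0.01381 N).
Azimuth = atan2(E, N) = atan2(-0.01905, +0.01381) = 305.9° ≈ 306°.

306°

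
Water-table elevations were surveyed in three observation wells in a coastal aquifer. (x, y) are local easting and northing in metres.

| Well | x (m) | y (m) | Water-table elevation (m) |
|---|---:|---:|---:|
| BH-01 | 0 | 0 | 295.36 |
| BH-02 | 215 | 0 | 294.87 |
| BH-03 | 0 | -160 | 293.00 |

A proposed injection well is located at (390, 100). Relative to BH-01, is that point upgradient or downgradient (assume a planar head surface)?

upgradient

∂h/∂x = (294.87 − 295.36) / (215 − 0) = -0.002279
∂h/∂y = (293.00 − 295.36) / (-160 − 0) = +0.01475
Head at (390, 100) = 295.36 + (-0.002279)·(390) + (+0.01475)·(100) = 295.95 m.
That is higher than the 295.36 m at BH-01, so the point is upgradient.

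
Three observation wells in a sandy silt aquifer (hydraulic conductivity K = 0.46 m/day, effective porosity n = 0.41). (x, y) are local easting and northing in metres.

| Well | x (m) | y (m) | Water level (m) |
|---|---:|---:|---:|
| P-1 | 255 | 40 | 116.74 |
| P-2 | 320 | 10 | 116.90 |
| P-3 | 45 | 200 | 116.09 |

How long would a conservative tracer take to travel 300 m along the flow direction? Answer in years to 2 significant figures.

With h = a·x + b·y + c and P-1 as origin, the differences give:
  65·a + (-30)·b = +0.16
  (-210)·a + 160·b = -0.65
Eliminate b (×160 and ×(-30), subtract): 4100·a = 6.100 → a = ∂h/∂x = +0.001488
Back-substitute: b = ∂h/∂y = -0.002110.
|∇h| = √(0.001488² + -0.002110²) = 0.002582
Seepage velocity v = K·i/n = 0.46 × 0.002582 / 0.41 = 0.002897 m/day.
t = 300 / 0.002897 = 1.036e+05 days = 284 years.

280 years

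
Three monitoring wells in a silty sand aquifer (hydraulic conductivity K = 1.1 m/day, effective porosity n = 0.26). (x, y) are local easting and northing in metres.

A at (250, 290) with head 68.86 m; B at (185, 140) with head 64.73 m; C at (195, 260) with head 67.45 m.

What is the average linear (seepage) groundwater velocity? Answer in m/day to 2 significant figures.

0.11 m/day

With h = a·x + b·y + c and A as origin, the differences give:
  (-65)·a + (-150)·b = -4.13
  (-55)·a + (-30)·b = -1.41
Eliminate b (×(-30) and ×(-150), subtract): -6300·a = -87.600 → a = ∂h/∂x = +0.01390
Back-substitute: b = ∂h/∂y = +0.02151.
|∇h| = √(0.01390² + 0.02151²) = 0.02561
Seepage velocity v = K·i/n = 1.1 × 0.02561 / 0.26 = 0.1084 m/day.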